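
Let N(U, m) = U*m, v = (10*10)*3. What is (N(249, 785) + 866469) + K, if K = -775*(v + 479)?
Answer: 458209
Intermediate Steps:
v = 300 (v = 100*3 = 300)
K = -603725 (K = -775*(300 + 479) = -775*779 = -603725)
(N(249, 785) + 866469) + K = (249*785 + 866469) - 603725 = (195465 + 866469) - 603725 = 1061934 - 603725 = 458209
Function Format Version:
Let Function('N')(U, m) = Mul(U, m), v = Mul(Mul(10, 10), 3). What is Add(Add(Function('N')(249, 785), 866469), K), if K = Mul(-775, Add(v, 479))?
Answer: 458209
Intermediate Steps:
v = 300 (v = Mul(100, 3) = 300)
K = -603725 (K = Mul(-775, Add(300, 479)) = Mul(-775, 779) = -603725)
Add(Add(Function('N')(249, 785), 866469), K) = Add(Add(Mul(249, 785), 866469), -603725) = Add(Add(195465, 866469), -603725) = Add(1061934, -603725) = 458209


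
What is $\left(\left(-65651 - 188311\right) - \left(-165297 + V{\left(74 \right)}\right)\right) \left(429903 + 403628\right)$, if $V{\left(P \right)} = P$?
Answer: $-73966707409$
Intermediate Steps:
$\left(\left(-65651 - 188311\right) - \left(-165297 + V{\left(74 \right)}\right)\right) \left(429903 + 403628\right) = \left(\left(-65651 - 188311\right) + \left(165297 - 74\right)\right) \left(429903 + 403628\right) = \left(\left(-65651 - 188311\right) + \left(165297 - 74\right)\right) 833531 = \left(-253962 + 165223\right) 833531 = \left(-88739\right) 833531 = -73966707409$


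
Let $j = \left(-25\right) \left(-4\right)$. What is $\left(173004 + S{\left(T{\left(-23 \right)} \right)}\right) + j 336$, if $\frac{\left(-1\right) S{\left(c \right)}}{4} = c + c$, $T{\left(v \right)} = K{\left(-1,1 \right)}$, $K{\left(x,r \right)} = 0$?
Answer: $206604$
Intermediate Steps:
$T{\left(v \right)} = 0$
$j = 100$
$S{\left(c \right)} = - 8 c$ ($S{\left(c \right)} = - 4 \left(c + c\right) = - 4 \cdot 2 c = - 8 c$)
$\left(173004 + S{\left(T{\left(-23 \right)} \right)}\right) + j 336 = \left(173004 - 0\right) + 100 \cdot 336 = \left(173004 + 0\right) + 33600 = 173004 + 33600 = 206604$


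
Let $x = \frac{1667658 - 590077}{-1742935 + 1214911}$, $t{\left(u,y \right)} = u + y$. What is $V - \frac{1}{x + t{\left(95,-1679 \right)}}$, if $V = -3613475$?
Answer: $- \frac{3026168224541551}{837467597} \approx -3.6135 \cdot 10^{6}$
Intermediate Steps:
$x = - \frac{1077581}{528024}$ ($x = \frac{1077581}{-528024} = 1077581 \left(- \frac{1}{528024}\right) = - \frac{1077581}{528024} \approx -2.0408$)
$V - \frac{1}{x + t{\left(95,-1679 \right)}} = -3613475 - \frac{1}{- \frac{1077581}{528024} + \left(95 - 1679\right)} = -3613475 - \frac{1}{- \frac{1077581}{528024} - 1584} = -3613475 - \frac{1}{- \frac{837467597}{528024}} = -3613475 - - \frac{528024}{837467597} = -3613475 + \frac{528024}{837467597} = - \frac{3026168224541551}{837467597}$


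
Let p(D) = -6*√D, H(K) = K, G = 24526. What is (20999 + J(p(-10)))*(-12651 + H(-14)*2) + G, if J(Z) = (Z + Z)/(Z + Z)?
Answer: -266234474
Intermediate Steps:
J(Z) = 1 (J(Z) = (2*Z)/((2*Z)) = (2*Z)*(1/(2*Z)) = 1)
(20999 + J(p(-10)))*(-12651 + H(-14)*2) + G = (20999 + 1)*(-12651 - 14*2) + 24526 = 21000*(-12651 - 28) + 24526 = 21000*(-12679) + 24526 = -266259000 + 24526 = -266234474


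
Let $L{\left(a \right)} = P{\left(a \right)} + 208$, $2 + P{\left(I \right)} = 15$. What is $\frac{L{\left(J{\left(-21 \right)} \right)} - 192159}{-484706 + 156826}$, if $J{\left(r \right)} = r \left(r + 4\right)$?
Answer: $\frac{95969}{163940} \approx 0.58539$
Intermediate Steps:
$J{\left(r \right)} = r \left(4 + r\right)$
$P{\left(I \right)} = 13$ ($P{\left(I \right)} = -2 + 15 = 13$)
$L{\left(a \right)} = 221$ ($L{\left(a \right)} = 13 + 208 = 221$)
$\frac{L{\left(J{\left(-21 \right)} \right)} - 192159}{-484706 + 156826} = \frac{221 - 192159}{-484706 + 156826} = - \frac{191938}{-327880} = \left(-191938\right) \left(- \frac{1}{327880}\right) = \frac{95969}{163940}$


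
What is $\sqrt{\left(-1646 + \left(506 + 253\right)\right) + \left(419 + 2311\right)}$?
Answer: $\sqrt{1843} \approx 42.93$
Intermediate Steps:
$\sqrt{\left(-1646 + \left(506 + 253\right)\right) + \left(419 + 2311\right)} = \sqrt{\left(-1646 + 759\right) + 2730} = \sqrt{-887 + 2730} = \sqrt{1843}$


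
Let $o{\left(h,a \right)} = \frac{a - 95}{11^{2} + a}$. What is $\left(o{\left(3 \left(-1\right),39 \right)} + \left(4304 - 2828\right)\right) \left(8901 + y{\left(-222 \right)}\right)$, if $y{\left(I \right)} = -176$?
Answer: $\frac{51500185}{4} \approx 1.2875 \cdot 10^{7}$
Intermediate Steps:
$o{\left(h,a \right)} = \frac{-95 + a}{121 + a}$
$\left(o{\left(3 \left(-1\right),39 \right)} + \left(4304 - 2828\right)\right) \left(8901 + y{\left(-222 \right)}\right) = \left(\frac{-95 + 39}{121 + 39} + \left(4304 - 2828\right)\right) \left(8901 - 176\right) = \left(\frac{1}{160} \left(-56\right) + \left(4304 - 2828\right)\right) 8725 = \left(\frac{1}{160} \left(-56\right) + 1476\right) 8725 = \left(- \frac{7}{20} + 1476\right) 8725 = \frac{29513}{20} \cdot 8725 = \frac{51500185}{4}$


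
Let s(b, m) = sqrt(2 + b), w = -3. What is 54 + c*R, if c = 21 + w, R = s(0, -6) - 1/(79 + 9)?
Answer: 2367/44 + 18*sqrt(2) ≈ 79.251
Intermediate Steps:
R = -1/88 + sqrt(2) (R = sqrt(2 + 0) - 1/(79 + 9) = sqrt(2) - 1/88 = -1/88 + sqrt(2) ≈ 1.4028)
c = 18 (c = 21 - 3 = 18)
54 + c*R = 54 + 18*(-1/88 + sqrt(2)) = 54 + (-9/44 + 18*sqrt(2)) = 2367/44 + 18*sqrt(2)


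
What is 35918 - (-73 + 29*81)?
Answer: 33642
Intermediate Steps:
35918 - (-73 + 29*81) = 35918 - (-73 + 2349) = 35918 - 1*2276 = 35918 - 2276 = 33642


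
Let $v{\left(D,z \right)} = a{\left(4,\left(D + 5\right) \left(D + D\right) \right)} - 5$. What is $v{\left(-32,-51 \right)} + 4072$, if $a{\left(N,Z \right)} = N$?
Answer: $4071$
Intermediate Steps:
$v{\left(D,z \right)} = -1$ ($v{\left(D,z \right)} = 4 - 5 = -1$)
$v{\left(-32,-51 \right)} + 4072 = -1 + 4072 = 4071$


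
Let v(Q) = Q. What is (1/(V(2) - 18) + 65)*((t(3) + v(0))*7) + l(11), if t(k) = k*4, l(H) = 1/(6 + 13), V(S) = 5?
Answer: 1347037/247 ≈ 5453.6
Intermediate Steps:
l(H) = 1/19
t(k) = 4*k
(1/(V(2) - 18) + 65)*((t(3) + v(0))*7) + l(11) = (1/(5 - 18) + 65)*((4*3 + 0)*7) + 1/19 = (1/(-13) + 65)*((12 + 0)*7) + 1/19 = (-1/13 + 65)*(12*7) + 1/19 = (844/13)*84 + 1/19 = 70896/13 + 1/19 = 1347037/247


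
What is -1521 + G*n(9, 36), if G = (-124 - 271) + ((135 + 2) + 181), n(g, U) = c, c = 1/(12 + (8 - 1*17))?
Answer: -4640/3 ≈ -1546.7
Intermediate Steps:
c = ⅓ (c = 1/(12 + (8 - 17)) = 1/(12 - 9) = 1/3 = ⅓ ≈ 0.33333)
n(g, U) = ⅓
G = -77 (G = -395 + (137 + 181) = -395 + 318 = -77)
-1521 + G*n(9, 36) = -1521 - 77*⅓ = -1521 - 77/3 = -4640/3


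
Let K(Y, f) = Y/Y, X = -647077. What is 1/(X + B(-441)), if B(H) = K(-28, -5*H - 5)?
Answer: -1/647076 ≈ -1.5454e-6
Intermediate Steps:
K(Y, f) = 1
B(H) = 1
1/(X + B(-441)) = 1/(-647077 + 1) = 1/(-647076) = -1/647076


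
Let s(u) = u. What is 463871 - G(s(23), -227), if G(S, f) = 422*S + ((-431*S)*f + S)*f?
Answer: 511266363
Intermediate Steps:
G(S, f) = 422*S + f*(S - 431*S*f) (G(S, f) = 422*S + (-431*S*f + S)*f = 422*S + (S - 431*S*f)*f = 422*S + f*(S - 431*S*f))
463871 - G(s(23), -227) = 463871 - 23*(422 - 227 - 431*(-227)²) = 463871 - 23*(422 - 227 - 431*51529) = 463871 - 23*(422 - 227 - 22208999) = 463871 - 23*(-22208804) = 463871 - 1*(-510802492) = 463871 + 510802492 = 511266363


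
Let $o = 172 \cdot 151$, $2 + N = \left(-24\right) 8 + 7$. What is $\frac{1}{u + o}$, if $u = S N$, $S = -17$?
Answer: $\frac{1}{29151} \approx 3.4304 \cdot 10^{-5}$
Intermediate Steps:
$N = -187$ ($N = -2 + \left(\left(-24\right) 8 + 7\right) = -2 + \left(-192 + 7\right) = -2 - 185 = -187$)
$o = 25972$
$u = 3179$ ($u = \left(-17\right) \left(-187\right) = 3179$)
$\frac{1}{u + o} = \frac{1}{3179 + 25972} = \frac{1}{29151}$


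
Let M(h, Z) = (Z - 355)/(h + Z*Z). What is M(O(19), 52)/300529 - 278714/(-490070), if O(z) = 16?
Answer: 22783151150911/40060227192160 ≈ 0.56872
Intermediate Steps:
M(h, Z) = (-355 + Z)/(h + Z²)
M(O(19), 52)/300529 - 278714/(-490070) = ((-355 + 52)/(16 + 52²))/300529 - 278714/(-490070) = (-303/(16 + 2704))*(1/300529) - 278714*(-1/490070) = (-303/2720)*(1/300529) + 139357/245035 = ((1/2720)*(-303))*(1/300529) + 139357/245035 = -303/2720*1/300529 + 139357/245035 = -303/817438880 + 139357/245035 = 22783151150911/40060227192160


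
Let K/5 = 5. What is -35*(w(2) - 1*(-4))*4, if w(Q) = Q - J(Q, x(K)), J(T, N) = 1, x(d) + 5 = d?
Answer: -700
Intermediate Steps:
K = 25 (K = 5*5 = 25)
x(d) = -5 + d
w(Q) = -1 + Q (w(Q) = Q - 1*1 = Q - 1 = -1 + Q)
-35*(w(2) - 1*(-4))*4 = -35*((-1 + 2) - 1*(-4))*4 = -35*(1 + 4)*4 = -35*5*4 = -175*4 = -700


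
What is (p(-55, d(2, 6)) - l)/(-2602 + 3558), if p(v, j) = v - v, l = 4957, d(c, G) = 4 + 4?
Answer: -4957/956 ≈ -5.1852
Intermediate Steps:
d(c, G) = 8
p(v, j) = 0
(p(-55, d(2, 6)) - l)/(-2602 + 3558) = (0 - 1*4957)/(-2602 + 3558) = (0 - 4957)/956 = -4957*1/956 = -4957/956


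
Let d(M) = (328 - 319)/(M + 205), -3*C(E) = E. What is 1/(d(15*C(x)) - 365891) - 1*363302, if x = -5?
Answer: -30573651109372/84154921 ≈ -3.6330e+5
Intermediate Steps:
C(E) = -E/3
d(M) = 9/(205 + M)
1/(d(15*C(x)) - 365891) - 1*363302 = 1/(9/(205 + 15*(-1/3*(-5))) - 365891) - 1*363302 = 1/(9/(205 + 15*(5/3)) - 365891) - 363302 = 1/(9/(205 + 25) - 365891) - 363302 = 1/(9/230 - 365891) - 363302 = 1/(-84154921/230) - 363302 = -230/84154921 - 363302 = -30573651109372/84154921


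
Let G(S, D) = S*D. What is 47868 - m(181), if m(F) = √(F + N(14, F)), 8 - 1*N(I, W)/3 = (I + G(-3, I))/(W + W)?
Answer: 47868 - 11*√55567/181 ≈ 47854.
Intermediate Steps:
G(S, D) = D*S
N(I, W) = 24 + 3*I/W (N(I, W) = 24 - 3*(I + I*(-3))/(W + W) = 24 - 3*(I - 3*I)/(2*W) = 24 - 3*(-2*I)*1/(2*W) = 24 - (-3)*I/W = 24 + 3*I/W)
m(F) = √(24 + F + 42/F) (m(F) = √(F + (24 + 3*14/F)) = √(F + (24 + 42/F)) = √(24 + F + 42/F))
47868 - m(181) = 47868 - √(24 + 181 + 42/181) = 47868 - √(37147/181) = 47868 - 11*√55567/181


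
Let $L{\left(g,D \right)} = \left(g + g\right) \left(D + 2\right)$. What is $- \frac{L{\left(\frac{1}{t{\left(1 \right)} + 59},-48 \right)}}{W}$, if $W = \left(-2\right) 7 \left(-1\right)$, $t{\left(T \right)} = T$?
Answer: $\frac{23}{210} \approx 0.10952$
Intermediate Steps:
$W = 14$ ($W = \left(-14\right) \left(-1\right) = 14$)
$L{\left(g,D \right)} = 2 g \left(2 + D\right)$
$- \frac{L{\left(\frac{1}{t{\left(1 \right)} + 59},-48 \right)}}{W} = - \frac{2 \frac{1}{1 + 59} \left(2 - 48\right)}{14} = - \frac{2 \cdot \frac{1}{60} \left(-46\right)}{14} = - \frac{-23}{15 \cdot 14} = \left(-1\right) \left(- \frac{23}{210}\right) = \frac{23}{210}$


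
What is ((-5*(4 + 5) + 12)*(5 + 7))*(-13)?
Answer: 5148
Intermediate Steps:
((-5*(4 + 5) + 12)*(5 + 7))*(-13) = ((-5*9 + 12)*12)*(-13) = ((-45 + 12)*12)*(-13) = -33*12*(-13) = -396*(-13) = 5148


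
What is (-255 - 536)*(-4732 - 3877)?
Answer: 6809719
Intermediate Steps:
(-255 - 536)*(-4732 - 3877) = -791*(-8609) = 6809719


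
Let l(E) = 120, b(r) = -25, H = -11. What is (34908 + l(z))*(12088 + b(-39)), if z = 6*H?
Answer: 422542764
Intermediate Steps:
z = -66 (z = 6*(-11) = -66)
(34908 + l(z))*(12088 + b(-39)) = (34908 + 120)*(12088 - 25) = 35028*12063 = 422542764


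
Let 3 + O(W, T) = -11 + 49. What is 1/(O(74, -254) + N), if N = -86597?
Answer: -1/86562 ≈ -1.1552e-5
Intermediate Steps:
O(W, T) = 35 (O(W, T) = -3 + (-11 + 49) = -3 + 38 = 35)
1/(O(74, -254) + N) = 1/(35 - 86597) = 1/(-86562) = -1/86562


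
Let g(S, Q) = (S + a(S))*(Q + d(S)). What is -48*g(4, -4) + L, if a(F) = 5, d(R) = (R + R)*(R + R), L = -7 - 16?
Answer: -25943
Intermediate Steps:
L = -23
d(R) = 4*R**2 (d(R) = (2*R)*(2*R) = 4*R**2)
g(S, Q) = (5 + S)*(Q + 4*S**2) (g(S, Q) = (S + 5)*(Q + 4*S**2) = (5 + S)*(Q + 4*S**2))
-48*g(4, -4) + L = -48*(4*4**3 + 5*(-4) + 20*4**2 - 4*4) - 23 = -48*(4*64 - 20 + 20*16 - 16) - 23 = -48*(256 - 20 + 320 - 16) - 23 = -48*540 - 23 = -25920 - 23 = -25943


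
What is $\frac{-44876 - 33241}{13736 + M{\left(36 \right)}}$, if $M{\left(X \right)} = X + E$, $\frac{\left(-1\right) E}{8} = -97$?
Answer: $- \frac{78117}{14548} \approx -5.3696$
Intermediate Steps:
$E = 776$ ($E = \left(-8\right) \left(-97\right) = 776$)
$M{\left(X \right)} = 776 + X$ ($M{\left(X \right)} = X + 776 = 776 + X$)
$\frac{-44876 - 33241}{13736 + M{\left(36 \right)}} = \frac{-44876 - 33241}{13736 + \left(776 + 36\right)} = - \frac{78117}{13736 + 812} = - \frac{78117}{14548}$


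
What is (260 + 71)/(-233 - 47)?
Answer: -331/280 ≈ -1.1821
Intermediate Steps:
(260 + 71)/(-233 - 47) = 331/(-280) = 331*(-1/280) = -331/280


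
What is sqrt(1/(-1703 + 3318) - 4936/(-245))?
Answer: 3*sqrt(286102095)/11305 ≈ 4.4886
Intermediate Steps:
sqrt(1/(-1703 + 3318) - 4936/(-245)) = sqrt(1/1615 - 4936*(-1/245)) = sqrt(1/1615 + 4936/245) = sqrt(1594377/79135) = 3*sqrt(286102095)/11305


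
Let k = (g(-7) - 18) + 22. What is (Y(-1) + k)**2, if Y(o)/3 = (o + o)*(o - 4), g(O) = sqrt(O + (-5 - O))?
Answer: (34 + I*sqrt(5))**2 ≈ 1151.0 + 152.05*I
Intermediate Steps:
g(O) = I*sqrt(5) (g(O) = sqrt(-5) = I*sqrt(5))
Y(o) = 6*o*(-4 + o) (Y(o) = 3*((o + o)*(o - 4)) = 3*((2*o)*(-4 + o)) = 3*(2*o*(-4 + o)) = 6*o*(-4 + o))
k = 4 + I*sqrt(5) (k = (I*sqrt(5) - 18) + 22 = (-18 + I*sqrt(5)) + 22 = 4 + I*sqrt(5) ≈ 4.0 + 2.2361*I)
(Y(-1) + k)**2 = (6*(-1)*(-4 - 1) + (4 + I*sqrt(5)))**2 = (6*(-1)*(-5) + (4 + I*sqrt(5)))**2 = (30 + (4 + I*sqrt(5)))**2 = (34 + I*sqrt(5))**2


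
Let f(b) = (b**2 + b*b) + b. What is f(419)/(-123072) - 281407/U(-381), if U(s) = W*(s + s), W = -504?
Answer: -504886727/140671296 ≈ -3.5891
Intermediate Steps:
U(s) = -1008*s (U(s) = -504*(s + s) = -1008*s)
f(b) = b + 2*b**2 (f(b) = (b**2 + b**2) + b = 2*b**2 + b = b + 2*b**2)
f(419)/(-123072) - 281407/U(-381) = (419*(1 + 2*419))/(-123072) - 281407/((-1008*(-381))) = (419*(1 + 838))*(-1/123072) - 281407/384048 = (419*839)*(-1/123072) - 281407*1/384048 = 351541*(-1/123072) - 40201/54864 = -351541/123072 - 40201/54864 = -504886727/140671296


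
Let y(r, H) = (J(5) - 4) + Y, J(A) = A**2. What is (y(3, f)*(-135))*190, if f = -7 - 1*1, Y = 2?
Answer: -589950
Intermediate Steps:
f = -8 (f = -7 - 1 = -8)
y(r, H) = 23 (y(r, H) = (5**2 - 4) + 2 = (25 - 4) + 2 = 21 + 2 = 23)
(y(3, f)*(-135))*190 = (23*(-135))*190 = -3105*190 = -589950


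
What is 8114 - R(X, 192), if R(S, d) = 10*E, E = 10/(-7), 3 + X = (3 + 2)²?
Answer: 56898/7 ≈ 8128.3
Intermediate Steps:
X = 22 (X = -3 + (3 + 2)² = -3 + 5² = -3 + 25 = 22)
E = -10/7 (E = 10*(-⅐) = -10/7 ≈ -1.4286)
R(S, d) = -100/7 (R(S, d) = 10*(-10/7) = -100/7)
8114 - R(X, 192) = 8114 - 1*(-100/7) = 8114 + 100/7 = 56898/7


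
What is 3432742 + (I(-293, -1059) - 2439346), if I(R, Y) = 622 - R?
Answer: 994311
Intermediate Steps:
3432742 + (I(-293, -1059) - 2439346) = 3432742 + ((622 - 1*(-293)) - 2439346) = 3432742 + ((622 + 293) - 2439346) = 3432742 + (915 - 2439346) = 3432742 - 2438431 = 994311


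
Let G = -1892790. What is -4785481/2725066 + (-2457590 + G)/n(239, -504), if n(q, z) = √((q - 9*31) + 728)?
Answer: -4785481/2725066 - 1087595*√43/43 ≈ -1.6586e+5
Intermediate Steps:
n(q, z) = √(449 + q) (n(q, z) = √((q - 279) + 728) = √((-279 + q) + 728) = √(449 + q))
-4785481/2725066 + (-2457590 + G)/n(239, -504) = -4785481/2725066 + (-2457590 - 1892790)/(√(449 + 239)) = -4785481*1/2725066 - 4350380*√43/172 = -4785481/2725066 - 4350380*√43/172 = -4785481/2725066 - 1087595*√43/43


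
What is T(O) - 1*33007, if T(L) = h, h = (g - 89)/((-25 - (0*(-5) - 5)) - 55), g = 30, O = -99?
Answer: -2475466/75 ≈ -33006.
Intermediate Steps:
h = 59/75 (h = (30 - 89)/((-25 - (0*(-5) - 5)) - 55) = -59/((-25 - (0 - 5)) - 55) = -59/((-25 - 1*(-5)) - 55) = -59/((-25 + 5) - 55) = -59/(-20 - 55) = -59/(-75) = -59*(-1/75) = 59/75 ≈ 0.78667)
T(L) = 59/75
T(O) - 1*33007 = 59/75 - 1*33007 = 59/75 - 33007 = -2475466/75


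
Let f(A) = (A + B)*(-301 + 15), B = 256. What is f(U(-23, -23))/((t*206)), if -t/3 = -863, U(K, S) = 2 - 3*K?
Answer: -15587/88889 ≈ -0.17535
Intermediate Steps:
t = 2589 (t = -3*(-863) = 2589)
f(A) = -73216 - 286*A (f(A) = (A + 256)*(-301 + 15) = (256 + A)*(-286) = -73216 - 286*A)
f(U(-23, -23))/((t*206)) = (-73216 - 286*(2 - 3*(-23)))/((2589*206)) = (-73216 - 286*(2 + 69))/533334 = (-73216 - 286*71)*(1/533334) = (-73216 - 20306)*(1/533334) = -93522*1/533334 = -15587/88889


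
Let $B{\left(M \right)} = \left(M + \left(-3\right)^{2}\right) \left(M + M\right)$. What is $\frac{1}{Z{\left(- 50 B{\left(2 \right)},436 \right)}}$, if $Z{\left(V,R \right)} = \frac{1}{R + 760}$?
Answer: $1196$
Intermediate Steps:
$B{\left(M \right)} = 2 M \left(9 + M\right)$ ($B{\left(M \right)} = \left(M + 9\right) 2 M = \left(9 + M\right) 2 M = 2 M \left(9 + M\right)$)
$Z{\left(V,R \right)} = \frac{1}{760 + R}$
$\frac{1}{Z{\left(- 50 B{\left(2 \right)},436 \right)}} = \frac{1}{\frac{1}{760 + 436}} = \frac{1}{\frac{1}{1196}} = 1196$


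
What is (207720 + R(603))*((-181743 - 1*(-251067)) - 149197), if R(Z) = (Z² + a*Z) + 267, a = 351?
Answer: -62560447377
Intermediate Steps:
R(Z) = 267 + Z² + 351*Z (R(Z) = (Z² + 351*Z) + 267 = 267 + Z² + 351*Z)
(207720 + R(603))*((-181743 - 1*(-251067)) - 149197) = (207720 + (267 + 603² + 351*603))*((-181743 - 1*(-251067)) - 149197) = (207720 + (267 + 363609 + 211653))*((-181743 + 251067) - 149197) = (207720 + 575529)*(69324 - 149197) = 783249*(-79873) = -62560447377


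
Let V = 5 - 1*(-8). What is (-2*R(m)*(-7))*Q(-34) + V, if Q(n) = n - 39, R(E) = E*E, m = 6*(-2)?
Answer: -147155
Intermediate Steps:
m = -12
R(E) = E²
Q(n) = -39 + n
V = 13 (V = 5 + 8 = 13)
(-2*R(m)*(-7))*Q(-34) + V = (-2*(-12)²*(-7))*(-39 - 34) + 13 = (-2*144*(-7))*(-73) + 13 = -288*(-7)*(-73) + 13 = 2016*(-73) + 13 = -147168 + 13 = -147155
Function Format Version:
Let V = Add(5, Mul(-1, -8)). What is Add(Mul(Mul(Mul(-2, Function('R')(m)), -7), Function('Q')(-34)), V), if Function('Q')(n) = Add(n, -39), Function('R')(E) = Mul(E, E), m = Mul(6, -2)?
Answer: -147155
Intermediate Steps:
m = -12
Function('R')(E) = Pow(E, 2)
Function('Q')(n) = Add(-39, n)
V = 13 (V = Add(5, 8) = 13)
Add(Mul(Mul(Mul(-2, Function('R')(m)), -7), Function('Q')(-34)), V) = Add(Mul(Mul(Mul(-2, Pow(-12, 2)), -7), Add(-39, -34)), 13) = Add(Mul(Mul(Mul(-2, 144), -7), -73), 13) = Add(Mul(Mul(-288, -7), -73), 13) = Add(Mul(2016, -73), 13) = Add(-147168, 13) = -147155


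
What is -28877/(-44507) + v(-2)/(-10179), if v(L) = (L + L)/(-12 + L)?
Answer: 2057483867/3171257271 ≈ 0.64879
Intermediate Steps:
v(L) = 2*L/(-12 + L) (v(L) = (2*L)/(-12 + L) = 2*L/(-12 + L))
-28877/(-44507) + v(-2)/(-10179) = -28877/(-44507) + (2*(-2)/(-12 - 2))/(-10179) = -28877*(-1/44507) + (2*(-2)/(-14))*(-1/10179) = 28877/44507 + (2*(-2)*(-1/14))*(-1/10179) = 28877/44507 + (2/7)*(-1/10179) = 28877/44507 - 2/71253 = 2057483867/3171257271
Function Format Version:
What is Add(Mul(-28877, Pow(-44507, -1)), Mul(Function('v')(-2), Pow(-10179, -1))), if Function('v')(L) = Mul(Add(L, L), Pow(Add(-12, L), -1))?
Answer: Rational(2057483867, 3171257271) ≈ 0.64879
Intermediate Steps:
Function('v')(L) = Mul(2, L, Pow(Add(-12, L), -1)) (Function('v')(L) = Mul(Mul(2, L), Pow(Add(-12, L), -1)) = Mul(2, L, Pow(Add(-12, L), -1)))
Add(Mul(-28877, Pow(-44507, -1)), Mul(Function('v')(-2), Pow(-10179, -1))) = Add(Mul(-28877, Pow(-44507, -1)), Mul(Mul(2, -2, Pow(Add(-12, -2), -1)), Pow(-10179, -1))) = Add(Mul(-28877, Rational(-1, 44507)), Mul(Mul(2, -2, Pow(-14, -1)), Rational(-1, 10179))) = Add(Rational(28877, 44507), Mul(Mul(2, -2, Rational(-1, 14)), Rational(-1, 10179))) = Add(Rational(28877, 44507), Mul(Rational(2, 7), Rational(-1, 10179))) = Add(Rational(28877, 44507), Rational(-2, 71253)) = Rational(2057483867, 3171257271)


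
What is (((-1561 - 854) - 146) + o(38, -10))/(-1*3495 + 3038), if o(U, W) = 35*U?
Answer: 1231/457 ≈ 2.6937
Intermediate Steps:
(((-1561 - 854) - 146) + o(38, -10))/(-1*3495 + 3038) = (((-1561 - 854) - 146) + 35*38)/(-1*3495 + 3038) = ((-2415 - 146) + 1330)/(-3495 + 3038) = (-2561 + 1330)/(-457) = -1231*(-1/457) = 1231/457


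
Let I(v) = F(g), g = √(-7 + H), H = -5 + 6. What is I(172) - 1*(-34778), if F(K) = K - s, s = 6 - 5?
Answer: 34777 + I*√6 ≈ 34777.0 + 2.4495*I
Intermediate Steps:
H = 1
s = 1
g = I*√6 (g = √(-7 + 1) = √(-6) = I*√6 ≈ 2.4495*I)
F(K) = -1 + K (F(K) = K - 1*1 = K - 1 = -1 + K)
I(v) = -1 + I*√6
I(172) - 1*(-34778) = (-1 + I*√6) - 1*(-34778) = (-1 + I*√6) + 34778 = 34777 + I*√6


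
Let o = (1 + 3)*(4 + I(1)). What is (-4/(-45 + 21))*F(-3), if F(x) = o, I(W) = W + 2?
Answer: 14/3 ≈ 4.6667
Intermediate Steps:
I(W) = 2 + W
o = 28 (o = (1 + 3)*(4 + (2 + 1)) = 4*(4 + 3) = 4*7 = 28)
F(x) = 28
(-4/(-45 + 21))*F(-3) = -4/(-45 + 21)*28 = -4/(-24)*28 = -4*(-1/24)*28 = (1/6)*28 = 14/3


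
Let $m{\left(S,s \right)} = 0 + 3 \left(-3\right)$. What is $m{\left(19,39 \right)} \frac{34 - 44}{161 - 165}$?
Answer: $- \frac{45}{2} \approx -22.5$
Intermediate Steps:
$m{\left(S,s \right)} = -9$ ($m{\left(S,s \right)} = 0 - 9 = -9$)
$m{\left(19,39 \right)} \frac{34 - 44}{161 - 165} = - 9 \frac{34 - 44}{161 - 165} = - 9 \left(- \frac{10}{-4}\right) = - 9 \left(\left(-10\right) \left(- \frac{1}{4}\right)\right) = \left(-9\right) \frac{5}{2} = - \frac{45}{2}$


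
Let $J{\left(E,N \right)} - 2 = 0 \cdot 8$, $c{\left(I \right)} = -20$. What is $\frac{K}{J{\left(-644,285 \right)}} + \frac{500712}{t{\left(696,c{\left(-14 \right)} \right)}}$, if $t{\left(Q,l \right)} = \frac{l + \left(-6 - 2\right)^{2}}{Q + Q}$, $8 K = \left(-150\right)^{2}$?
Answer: $\frac{697052979}{44} \approx 1.5842 \cdot 10^{7}$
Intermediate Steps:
$K = \frac{5625}{2}$ ($K = \frac{\left(-150\right)^{2}}{8} = \frac{1}{8} \cdot 22500 = \frac{5625}{2} \approx 2812.5$)
$t{\left(Q,l \right)} = \frac{64 + l}{2 Q}$ ($t{\left(Q,l \right)} = \frac{l + \left(-8\right)^{2}}{2 Q} = \left(l + 64\right) \frac{1}{2 Q} = \left(64 + l\right) \frac{1}{2 Q} = \frac{64 + l}{2 Q}$)
$J{\left(E,N \right)} = 2$ ($J{\left(E,N \right)} = 2 + 0 \cdot 8 = 2 + 0 = 2$)
$\frac{K}{J{\left(-644,285 \right)}} + \frac{500712}{t{\left(696,c{\left(-14 \right)} \right)}} = \frac{5625}{2 \cdot 2} + \frac{500712}{\frac{1}{2} \cdot \frac{1}{696} \left(64 - 20\right)} = \frac{5625}{2} \cdot \frac{1}{2} + \frac{500712}{\frac{1}{2} \cdot \frac{1}{696} \cdot 44} = \frac{5625}{4} + \frac{500712}{\frac{11}{348}} = \frac{5625}{4} + 500712 \cdot \frac{348}{11} = \frac{5625}{4} + \frac{174247776}{11} = \frac{697052979}{44}$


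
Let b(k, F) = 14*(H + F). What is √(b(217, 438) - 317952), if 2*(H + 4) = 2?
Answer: I*√311862 ≈ 558.45*I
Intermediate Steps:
H = -3 (H = -4 + (½)*2 = -4 + 1 = -3)
b(k, F) = -42 + 14*F (b(k, F) = 14*(-3 + F) = -42 + 14*F)
√(b(217, 438) - 317952) = √((-42 + 14*438) - 317952) = √((-42 + 6132) - 317952) = √(6090 - 317952) = √(-311862) = I*√311862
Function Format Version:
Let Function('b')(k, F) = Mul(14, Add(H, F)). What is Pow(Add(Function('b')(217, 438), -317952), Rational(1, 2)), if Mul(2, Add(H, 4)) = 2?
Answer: Mul(I, Pow(311862, Rational(1, 2))) ≈ Mul(558.45, I)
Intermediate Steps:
H = -3 (H = Add(-4, Mul(Rational(1, 2), 2)) = Add(-4, 1) = -3)
Function('b')(k, F) = Add(-42, Mul(14, F)) (Function('b')(k, F) = Mul(14, Add(-3, F)) = Add(-42, Mul(14, F)))
Pow(Add(Function('b')(217, 438), -317952), Rational(1, 2)) = Pow(Add(Add(-42, Mul(14, 438)), -317952), Rational(1, 2)) = Pow(Add(Add(-42, 6132), -317952), Rational(1, 2)) = Pow(Add(6090, -317952), Rational(1, 2)) = Pow(-311862, Rational(1, 2)) = Mul(I, Pow(311862, Rational(1, 2)))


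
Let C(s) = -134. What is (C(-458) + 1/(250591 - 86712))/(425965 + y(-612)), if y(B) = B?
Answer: -21959785/69706424287 ≈ -0.00031503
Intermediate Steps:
(C(-458) + 1/(250591 - 86712))/(425965 + y(-612)) = (-134 + 1/(250591 - 86712))/(425965 - 612) = (-134 + 1/163879)/425353 = (-134 + 1/163879)*(1/425353) = -21959785/163879*1/425353 = -21959785/69706424287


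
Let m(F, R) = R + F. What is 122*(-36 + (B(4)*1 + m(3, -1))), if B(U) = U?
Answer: -3660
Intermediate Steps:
m(F, R) = F + R
122*(-36 + (B(4)*1 + m(3, -1))) = 122*(-36 + (4*1 + (3 - 1))) = 122*(-36 + (4 + 2)) = 122*(-36 + 6) = 122*(-30) = -3660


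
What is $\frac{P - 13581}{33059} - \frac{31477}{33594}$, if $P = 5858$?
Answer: $- \frac{1300044605}{1110584046} \approx -1.1706$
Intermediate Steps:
$\frac{P - 13581}{33059} - \frac{31477}{33594} = \frac{5858 - 13581}{33059} - \frac{31477}{33594} = \left(-7723\right) \frac{1}{33059} - \frac{31477}{33594} = - \frac{7723}{33059} - \frac{31477}{33594} = - \frac{1300044605}{1110584046}$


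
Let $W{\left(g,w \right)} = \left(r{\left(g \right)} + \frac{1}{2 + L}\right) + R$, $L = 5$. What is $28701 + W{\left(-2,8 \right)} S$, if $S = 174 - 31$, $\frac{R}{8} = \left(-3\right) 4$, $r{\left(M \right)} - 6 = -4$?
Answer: $\frac{106956}{7} \approx 15279.0$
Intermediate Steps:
$r{\left(M \right)} = 2$ ($r{\left(M \right)} = 6 - 4 = 2$)
$R = -96$ ($R = 8 \left(\left(-3\right) 4\right) = 8 \left(-12\right) = -96$)
$W{\left(g,w \right)} = - \frac{657}{7}$ ($W{\left(g,w \right)} = \left(2 + \frac{1}{2 + 5}\right) - 96 = \left(2 + \frac{1}{7}\right) - 96 = \frac{15}{7} - 96 = - \frac{657}{7}$)
$S = 143$
$28701 + W{\left(-2,8 \right)} S = 28701 - \frac{93951}{7} = \frac{106956}{7}$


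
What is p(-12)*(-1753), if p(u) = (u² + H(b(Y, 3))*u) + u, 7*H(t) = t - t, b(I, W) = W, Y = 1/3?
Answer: -231396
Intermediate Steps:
Y = ⅓ ≈ 0.33333
H(t) = 0 (H(t) = (t - t)/7 = (⅐)*0 = 0)
p(u) = u + u² (p(u) = (u² + 0*u) + u = (u² + 0) + u = u² + u = u + u²)
p(-12)*(-1753) = -12*(1 - 12)*(-1753) = -12*(-11)*(-1753) = 132*(-1753) = -231396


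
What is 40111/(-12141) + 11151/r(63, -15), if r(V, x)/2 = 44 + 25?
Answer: 43282991/558486 ≈ 77.501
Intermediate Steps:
r(V, x) = 138 (r(V, x) = 2*(44 + 25) = 2*69 = 138)
40111/(-12141) + 11151/r(63, -15) = 40111/(-12141) + 11151/138 = 40111*(-1/12141) + 11151*(1/138) = -40111/12141 + 3717/46 = 43282991/558486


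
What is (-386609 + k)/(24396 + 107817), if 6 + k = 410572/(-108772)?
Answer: -3504441446/1198422703 ≈ -2.9242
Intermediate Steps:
k = -265801/27193 (k = -6 + 410572/(-108772) = -6 + 410572*(-1/108772) = -6 - 102643/27193 = -265801/27193 ≈ -9.7746)
(-386609 + k)/(24396 + 107817) = (-386609 - 265801/27193)/(24396 + 107817) = -10513324338/27193/132213 = -10513324338/27193*1/132213 = -3504441446/1198422703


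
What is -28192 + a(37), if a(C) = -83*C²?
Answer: -141819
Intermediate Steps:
-28192 + a(37) = -28192 - 83*37² = -28192 - 83*1369 = -28192 - 113627 = -141819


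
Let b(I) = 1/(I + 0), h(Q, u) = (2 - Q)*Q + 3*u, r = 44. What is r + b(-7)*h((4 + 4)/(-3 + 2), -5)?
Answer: 403/7 ≈ 57.571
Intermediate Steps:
h(Q, u) = 3*u + Q*(2 - Q) (h(Q, u) = Q*(2 - Q) + 3*u = 3*u + Q*(2 - Q))
b(I) = 1/I
r + b(-7)*h((4 + 4)/(-3 + 2), -5) = 44 + (-((4 + 4)/(-3 + 2))² + 2*((4 + 4)/(-3 + 2)) + 3*(-5))/(-7) = 44 - (-(8/(-1))² + 2*(8/(-1)) - 15)/7 = 44 - (-(8*(-1))² + 2*(8*(-1)) - 15)/7 = 44 - (-1*(-8)² + 2*(-8) - 15)/7 = 44 - (-1*64 - 16 - 15)/7 = 44 - (-64 - 16 - 15)/7 = 44 - ⅐*(-95) = 44 + 95/7 = 403/7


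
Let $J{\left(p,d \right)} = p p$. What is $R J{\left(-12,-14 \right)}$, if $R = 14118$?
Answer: $2032992$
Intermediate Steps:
$J{\left(p,d \right)} = p^{2}$
$R J{\left(-12,-14 \right)} = 14118 \left(-12\right)^{2} = 14118 \cdot 144 = 2032992$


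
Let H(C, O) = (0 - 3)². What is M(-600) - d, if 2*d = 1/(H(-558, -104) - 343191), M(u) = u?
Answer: -411818399/686364 ≈ -600.00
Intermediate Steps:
H(C, O) = 9 (H(C, O) = (-3)² = 9)
d = -1/686364 (d = 1/(2*(9 - 343191)) = (½)/(-343182) = (½)*(-1/343182) = -1/686364 ≈ -1.4570e-6)
M(-600) - d = -600 - 1*(-1/686364) = -600 + 1/686364 = -411818399/686364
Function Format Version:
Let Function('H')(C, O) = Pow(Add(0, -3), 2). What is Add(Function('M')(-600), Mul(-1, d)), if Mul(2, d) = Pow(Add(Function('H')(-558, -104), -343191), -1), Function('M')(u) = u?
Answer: Rational(-411818399, 686364) ≈ -600.00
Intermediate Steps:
Function('H')(C, O) = 9 (Function('H')(C, O) = Pow(-3, 2) = 9)
d = Rational(-1, 686364) (d = Mul(Rational(1, 2), Pow(Add(9, -343191), -1)) = Mul(Rational(1, 2), Pow(-343182, -1)) = Mul(Rational(1, 2), Rational(-1, 343182)) = Rational(-1, 686364) ≈ -1.4570e-6)
Add(Function('M')(-600), Mul(-1, d)) = Add(-600, Mul(-1, Rational(-1, 686364))) = Add(-600, Rational(1, 686364)) = Rational(-411818399, 686364)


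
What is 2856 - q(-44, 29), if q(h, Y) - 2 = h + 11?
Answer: 2887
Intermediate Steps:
q(h, Y) = 13 + h (q(h, Y) = 2 + (h + 11) = 2 + (11 + h) = 13 + h)
2856 - q(-44, 29) = 2856 - (13 - 44) = 2856 - 1*(-31) = 2856 + 31 = 2887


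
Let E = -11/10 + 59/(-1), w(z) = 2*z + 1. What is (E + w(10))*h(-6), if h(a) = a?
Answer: 1173/5 ≈ 234.60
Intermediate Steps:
w(z) = 1 + 2*z
E = -601/10 (E = -11*⅒ + 59*(-1) = -11/10 - 59 = -601/10 ≈ -60.100)
(E + w(10))*h(-6) = (-601/10 + (1 + 2*10))*(-6) = (-601/10 + (1 + 20))*(-6) = (-601/10 + 21)*(-6) = -391/10*(-6) = 1173/5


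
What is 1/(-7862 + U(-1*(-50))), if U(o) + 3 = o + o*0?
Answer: -1/7815 ≈ -0.00012796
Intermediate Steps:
U(o) = -3 + o (U(o) = -3 + (o + o*0) = -3 + (o + 0) = -3 + o)
1/(-7862 + U(-1*(-50))) = 1/(-7862 + (-3 - 1*(-50))) = 1/(-7862 + (-3 + 50)) = 1/(-7862 + 47) = 1/(-7815) = -1/7815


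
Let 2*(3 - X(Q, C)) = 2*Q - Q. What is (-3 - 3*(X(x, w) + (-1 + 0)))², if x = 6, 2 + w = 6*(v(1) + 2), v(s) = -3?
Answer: 0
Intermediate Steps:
w = -8 (w = -2 + 6*(-3 + 2) = -2 + 6*(-1) = -2 - 6 = -8)
X(Q, C) = 3 - Q/2 (X(Q, C) = 3 - (2*Q - Q)/2 = 3 - Q/2)
(-3 - 3*(X(x, w) + (-1 + 0)))² = (-3 - 3*((3 - ½*6) + (-1 + 0)))² = (-3 - 3*((3 - 3) - 1))² = (-3 - 3*(0 - 1))² = (-3 - 3*(-1))² = (-3 + 3)² = 0² = 0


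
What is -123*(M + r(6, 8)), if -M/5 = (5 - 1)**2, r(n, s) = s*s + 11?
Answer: 615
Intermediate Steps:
r(n, s) = 11 + s**2 (r(n, s) = s**2 + 11 = 11 + s**2)
M = -80 (M = -5*(5 - 1)**2 = -5*4**2 = -5*16 = -80)
-123*(M + r(6, 8)) = -123*(-80 + (11 + 8**2)) = -123*(-80 + (11 + 64)) = -123*(-80 + 75) = -123*(-5) = 615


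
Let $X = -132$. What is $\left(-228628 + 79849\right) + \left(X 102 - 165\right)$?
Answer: $-162408$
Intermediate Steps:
$\left(-228628 + 79849\right) + \left(X 102 - 165\right) = \left(-228628 + 79849\right) - 13629 = -148779 - 13629 = -162408$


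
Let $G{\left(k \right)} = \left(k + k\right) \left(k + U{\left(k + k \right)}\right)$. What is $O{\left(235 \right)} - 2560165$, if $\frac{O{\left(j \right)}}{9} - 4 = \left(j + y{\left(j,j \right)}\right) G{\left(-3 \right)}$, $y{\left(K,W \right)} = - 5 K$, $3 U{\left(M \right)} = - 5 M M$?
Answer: $-5758009$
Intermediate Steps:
$U{\left(M \right)} = - \frac{5 M^{2}}{3}$ ($U{\left(M \right)} = \frac{- 5 M M}{3} = \frac{\left(-5\right) M^{2}}{3} = - \frac{5 M^{2}}{3}$)
$G{\left(k \right)} = 2 k \left(k - \frac{20 k^{2}}{3}\right)$ ($G{\left(k \right)} = \left(k + k\right) \left(k - \frac{5 \left(k + k\right)^{2}}{3}\right) = 2 k \left(k - \frac{5 \left(2 k\right)^{2}}{3}\right) = 2 k \left(k - \frac{5 \cdot 4 k^{2}}{3}\right) = 2 k \left(k - \frac{20 k^{2}}{3}\right)$)
$O{\left(j \right)} = 36 - 13608 j$ ($O{\left(j \right)} = 36 + 9 \left(j - 5 j\right) \left(-3\right)^{2} \left(2 - -40\right) = 36 + 9 - 4 j 9 \left(2 + 40\right) = 36 + 9 - 4 j 9 \cdot 42 = 36 + 9 - 4 j 378 = 36 + 9 \left(- 1512 j\right) = 36 - 13608 j$)
$O{\left(235 \right)} - 2560165 = \left(36 - 3197880\right) - 2560165 = -3197844 - 2560165 = -5758009$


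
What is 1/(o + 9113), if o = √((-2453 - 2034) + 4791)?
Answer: 9113/83046465 - 4*√19/83046465 ≈ 0.00010952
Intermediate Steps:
o = 4*√19 (o = √(-4487 + 4791) = √304 = 4*√19 ≈ 17.436)
1/(o + 9113) = 1/(4*√19 + 9113) = 1/(9113 + 4*√19)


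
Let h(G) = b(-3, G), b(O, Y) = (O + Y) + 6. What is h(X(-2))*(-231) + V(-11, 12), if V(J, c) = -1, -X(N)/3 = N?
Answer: -2080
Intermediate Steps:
X(N) = -3*N
b(O, Y) = 6 + O + Y
h(G) = 3 + G (h(G) = 6 - 3 + G = 3 + G)
h(X(-2))*(-231) + V(-11, 12) = (3 - 3*(-2))*(-231) - 1 = (3 + 6)*(-231) - 1 = 9*(-231) - 1 = -2079 - 1 = -2080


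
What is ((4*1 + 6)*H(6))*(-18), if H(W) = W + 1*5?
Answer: -1980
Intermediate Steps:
H(W) = 5 + W (H(W) = W + 5 = 5 + W)
((4*1 + 6)*H(6))*(-18) = ((4*1 + 6)*(5 + 6))*(-18) = ((4 + 6)*11)*(-18) = (10*11)*(-18) = 110*(-18) = -1980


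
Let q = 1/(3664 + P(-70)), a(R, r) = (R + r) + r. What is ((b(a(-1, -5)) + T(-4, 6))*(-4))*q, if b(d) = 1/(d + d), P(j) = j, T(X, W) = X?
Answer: 89/19767 ≈ 0.0045025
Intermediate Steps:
a(R, r) = R + 2*r
b(d) = 1/(2*d)
q = 1/3594 (q = 1/(3664 - 70) = 1/3594 ≈ 0.00027824)
((b(a(-1, -5)) + T(-4, 6))*(-4))*q = ((1/(2*(-1 + 2*(-5))) - 4)*(-4))*(1/3594) = ((1/(2*(-1 - 10)) - 4)*(-4))*(1/3594) = (((½)/(-11) - 4)*(-4))*(1/3594) = (((½)*(-1/11) - 4)*(-4))*(1/3594) = ((-1/22 - 4)*(-4))*(1/3594) = -89/22*(-4)*(1/3594) = (178/11)*(1/3594) = 89/19767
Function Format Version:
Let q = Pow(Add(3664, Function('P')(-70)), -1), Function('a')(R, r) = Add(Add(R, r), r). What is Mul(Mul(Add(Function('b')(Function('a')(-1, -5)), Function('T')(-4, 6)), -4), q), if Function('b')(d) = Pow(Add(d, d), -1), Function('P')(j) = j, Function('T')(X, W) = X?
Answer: Rational(89, 19767) ≈ 0.0045025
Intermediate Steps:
Function('a')(R, r) = Add(R, Mul(2, r))
Function('b')(d) = Mul(Rational(1, 2), Pow(d, -1)) (Function('b')(d) = Pow(Mul(2, d), -1) = Mul(Rational(1, 2), Pow(d, -1)))
q = Rational(1, 3594) (q = Pow(Add(3664, -70), -1) = Pow(3594, -1) = Rational(1, 3594) ≈ 0.00027824)
Mul(Mul(Add(Function('b')(Function('a')(-1, -5)), Function('T')(-4, 6)), -4), q) = Mul(Mul(Add(Mul(Rational(1, 2), Pow(Add(-1, Mul(2, -5)), -1)), -4), -4), Rational(1, 3594)) = Mul(Mul(Add(Mul(Rational(1, 2), Pow(Add(-1, -10), -1)), -4), -4), Rational(1, 3594)) = Mul(Mul(Add(Mul(Rational(1, 2), Pow(-11, -1)), -4), -4), Rational(1, 3594)) = Mul(Mul(Add(Mul(Rational(1, 2), Rational(-1, 11)), -4), -4), Rational(1, 3594)) = Mul(Mul(Add(Rational(-1, 22), -4), -4), Rational(1, 3594)) = Mul(Mul(Rational(-89, 22), -4), Rational(1, 3594)) = Mul(Rational(178, 11), Rational(1, 3594)) = Rational(89, 19767)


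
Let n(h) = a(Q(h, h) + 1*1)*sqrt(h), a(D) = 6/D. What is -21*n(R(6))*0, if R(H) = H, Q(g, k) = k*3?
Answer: 0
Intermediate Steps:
Q(g, k) = 3*k
n(h) = 6*sqrt(h)/(1 + 3*h) (n(h) = (6/(3*h + 1*1))*sqrt(h) = (6/(3*h + 1))*sqrt(h) = (6/(1 + 3*h))*sqrt(h) = 6*sqrt(h)/(1 + 3*h))
-21*n(R(6))*0 = -126*sqrt(6)/(1 + 3*6)*0 = -126*sqrt(6)/(1 + 18)*0 = -126*sqrt(6)/19*0 = 0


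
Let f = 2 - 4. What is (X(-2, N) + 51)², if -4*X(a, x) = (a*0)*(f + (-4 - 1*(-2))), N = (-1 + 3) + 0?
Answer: 2601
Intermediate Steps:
N = 2 (N = 2 + 0 = 2)
f = -2
X(a, x) = 0 (X(a, x) = -a*0*(-2 + (-4 - 1*(-2)))/4 = -0*(-2 + (-4 + 2)) = -0*(-2 - 2) = -0*(-4) = -¼*0 = 0)
(X(-2, N) + 51)² = (0 + 51)² = 51² = 2601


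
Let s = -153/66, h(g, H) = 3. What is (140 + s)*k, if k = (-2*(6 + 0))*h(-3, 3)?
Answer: -54522/11 ≈ -4956.5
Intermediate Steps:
s = -51/22 (s = -153*1/66 = -51/22 ≈ -2.3182)
k = -36 (k = -2*(6 + 0)*3 = -12*3 = -36)
(140 + s)*k = (140 - 51/22)*(-36) = (3029/22)*(-36) = -54522/11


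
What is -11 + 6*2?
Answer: 1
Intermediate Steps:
-11 + 6*2 = -11 + 12 = 1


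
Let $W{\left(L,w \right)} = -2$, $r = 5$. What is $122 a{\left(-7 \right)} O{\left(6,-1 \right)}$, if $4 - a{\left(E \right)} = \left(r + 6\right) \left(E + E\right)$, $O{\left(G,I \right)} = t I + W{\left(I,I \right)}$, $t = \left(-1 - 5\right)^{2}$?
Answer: $-732488$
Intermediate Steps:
$t = 36$ ($t = \left(-6\right)^{2} = 36$)
$O{\left(G,I \right)} = -2 + 36 I$ ($O{\left(G,I \right)} = 36 I - 2 = -2 + 36 I$)
$a{\left(E \right)} = 4 - 22 E$ ($a{\left(E \right)} = 4 - \left(5 + 6\right) \left(E + E\right) = 4 - 11 \cdot 2 E = 4 - 22 E$)
$122 a{\left(-7 \right)} O{\left(6,-1 \right)} = 122 \left(4 - -154\right) \left(-2 + 36 \left(-1\right)\right) = 122 \left(4 + 154\right) \left(-2 - 36\right) = 122 \cdot 158 \left(-38\right) = 19276 \left(-38\right) = -732488$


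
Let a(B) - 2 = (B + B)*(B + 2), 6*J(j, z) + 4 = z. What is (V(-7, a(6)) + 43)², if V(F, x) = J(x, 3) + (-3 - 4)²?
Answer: 303601/36 ≈ 8433.4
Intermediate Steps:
J(j, z) = -⅔ + z/6
a(B) = 2 + 2*B*(2 + B) (a(B) = 2 + (B + B)*(B + 2) = 2 + (2*B)*(2 + B) = 2 + 2*B*(2 + B))
V(F, x) = 293/6 (V(F, x) = (-⅔ + (⅙)*3) + (-3 - 4)² = (-⅔ + ½) + (-7)² = -⅙ + 49 = 293/6)
(V(-7, a(6)) + 43)² = (293/6 + 43)² = (551/6)² = 303601/36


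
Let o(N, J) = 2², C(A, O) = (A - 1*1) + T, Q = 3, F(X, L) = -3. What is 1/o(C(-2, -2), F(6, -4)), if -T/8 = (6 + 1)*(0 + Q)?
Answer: ¼ ≈ 0.25000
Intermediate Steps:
T = -168 (T = -8*(6 + 1)*(0 + 3) = -56*3 = -8*21 = -168)
C(A, O) = -169 + A (C(A, O) = (A - 1*1) - 168 = (A - 1) - 168 = (-1 + A) - 168 = -169 + A)
o(N, J) = 4
1/o(C(-2, -2), F(6, -4)) = 1/4 = ¼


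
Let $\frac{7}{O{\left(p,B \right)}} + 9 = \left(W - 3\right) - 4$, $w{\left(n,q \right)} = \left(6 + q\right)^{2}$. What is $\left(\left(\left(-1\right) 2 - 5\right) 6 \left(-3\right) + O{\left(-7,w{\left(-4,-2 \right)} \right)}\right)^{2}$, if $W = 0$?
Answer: $\frac{4036081}{256} \approx 15766.0$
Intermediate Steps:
$O{\left(p,B \right)} = - \frac{7}{16}$ ($O{\left(p,B \right)} = \frac{7}{-9 + \left(\left(0 - 3\right) - 4\right)} = \frac{7}{-9 - 7} = \frac{7}{-16} = 7 \left(- \frac{1}{16}\right) = - \frac{7}{16}$)
$\left(\left(\left(-1\right) 2 - 5\right) 6 \left(-3\right) + O{\left(-7,w{\left(-4,-2 \right)} \right)}\right)^{2} = \left(\left(\left(-1\right) 2 - 5\right) 6 \left(-3\right) - \frac{7}{16}\right)^{2} = \left(\left(-2 - 5\right) 6 \left(-3\right) - \frac{7}{16}\right)^{2} = \left(\left(-7\right) 6 \left(-3\right) - \frac{7}{16}\right)^{2} = \left(\left(-42\right) \left(-3\right) - \frac{7}{16}\right)^{2} = \left(126 - \frac{7}{16}\right)^{2} = \left(\frac{2009}{16}\right)^{2} = \frac{4036081}{256}$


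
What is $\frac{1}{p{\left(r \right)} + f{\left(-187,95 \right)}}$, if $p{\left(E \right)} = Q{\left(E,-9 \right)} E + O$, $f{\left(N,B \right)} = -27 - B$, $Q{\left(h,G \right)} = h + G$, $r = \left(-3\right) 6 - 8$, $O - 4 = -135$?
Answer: $\frac{1}{657} \approx 0.0015221$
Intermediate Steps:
$O = -131$ ($O = 4 - 135 = -131$)
$r = -26$ ($r = -18 - 8 = -26$)
$Q{\left(h,G \right)} = G + h$
$p{\left(E \right)} = -131 + E \left(-9 + E\right)$ ($p{\left(E \right)} = \left(-9 + E\right) E - 131 = E \left(-9 + E\right) - 131 = -131 + E \left(-9 + E\right)$)
$\frac{1}{p{\left(r \right)} + f{\left(-187,95 \right)}} = \frac{1}{\left(-131 - 26 \left(-9 - 26\right)\right) - 122} = \frac{1}{\left(-131 - -910\right) - 122} = \frac{1}{\left(-131 + 910\right) - 122} = \frac{1}{779 - 122} = \frac{1}{657}$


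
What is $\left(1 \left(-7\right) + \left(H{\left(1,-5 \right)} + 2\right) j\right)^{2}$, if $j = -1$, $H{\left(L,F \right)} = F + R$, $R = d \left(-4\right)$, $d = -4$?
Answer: $400$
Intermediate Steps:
$R = 16$ ($R = \left(-4\right) \left(-4\right) = 16$)
$H{\left(L,F \right)} = 16 + F$ ($H{\left(L,F \right)} = F + 16 = 16 + F$)
$\left(1 \left(-7\right) + \left(H{\left(1,-5 \right)} + 2\right) j\right)^{2} = \left(1 \left(-7\right) + \left(\left(16 - 5\right) + 2\right) \left(-1\right)\right)^{2} = \left(-7 + \left(11 + 2\right) \left(-1\right)\right)^{2} = \left(-7 + 13 \left(-1\right)\right)^{2} = \left(-7 - 13\right)^{2} = \left(-20\right)^{2} = 400$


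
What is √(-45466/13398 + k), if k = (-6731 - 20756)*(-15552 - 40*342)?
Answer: √36058348033186017/6699 ≈ 28346.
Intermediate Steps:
k = 803499984 (k = -27487*(-15552 - 13680) = -27487*(-29232) = 803499984)
√(-45466/13398 + k) = √(-45466/13398 + 803499984) = √(-45466*1/13398 + 803499984) = √(-22733/6699 + 803499984) = √(5382646370083/6699) = √36058348033186017/6699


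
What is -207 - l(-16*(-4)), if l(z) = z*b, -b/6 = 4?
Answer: 1329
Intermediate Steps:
b = -24 (b = -6*4 = -24)
l(z) = -24*z (l(z) = z*(-24) = -24*z)
-207 - l(-16*(-4)) = -207 - (-24)*(-16*(-4)) = -207 - (-24)*64 = -207 - 1*(-1536) = -207 + 1536 = 1329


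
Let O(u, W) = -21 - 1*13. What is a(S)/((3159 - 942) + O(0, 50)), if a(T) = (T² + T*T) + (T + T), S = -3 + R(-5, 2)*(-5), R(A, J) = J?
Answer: 312/2183 ≈ 0.14292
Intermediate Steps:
O(u, W) = -34 (O(u, W) = -21 - 13 = -34)
S = -13 (S = -3 + 2*(-5) = -3 - 10 = -13)
a(T) = 2*T + 2*T² (a(T) = (T² + T²) + 2*T = 2*T² + 2*T = 2*T + 2*T²)
a(S)/((3159 - 942) + O(0, 50)) = (2*(-13)*(1 - 13))/((3159 - 942) - 34) = (2*(-13)*(-12))/(2217 - 34) = 312/2183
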